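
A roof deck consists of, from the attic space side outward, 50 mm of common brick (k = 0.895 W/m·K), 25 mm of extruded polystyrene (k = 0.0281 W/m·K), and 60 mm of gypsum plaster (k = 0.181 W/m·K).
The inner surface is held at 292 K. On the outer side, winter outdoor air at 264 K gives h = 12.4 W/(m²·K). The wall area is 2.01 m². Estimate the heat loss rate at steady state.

Using the resistance-network approach (series):
R_common brick = L/(kA) = 0.05/(0.895×2.01) = 0.02779 K/W
R_extruded polystyrene = L/(kA) = 0.025/(0.0281×2.01) = 0.4426 K/W
R_gypsum plaster = L/(kA) = 0.06/(0.181×2.01) = 0.1649 K/W
R_outer film = 1/(h_o·A) = 1/(12.4×2.01) = 0.04012 K/W
R_total = 0.6755 K/W
Q = ΔT / R_total = 28 / 0.6755

Q ≈ 41.5 W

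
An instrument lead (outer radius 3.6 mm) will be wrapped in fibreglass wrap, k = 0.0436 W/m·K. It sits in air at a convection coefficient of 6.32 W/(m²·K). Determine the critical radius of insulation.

For a cylinder r_cr = k/h = 0.0436/6.32
r_cr = 6.9 mm; since the bare radius (3.6 mm) is below r_cr, adding a thin layer of insulation will *increase* heat loss.

r_cr ≈ 6.9 mm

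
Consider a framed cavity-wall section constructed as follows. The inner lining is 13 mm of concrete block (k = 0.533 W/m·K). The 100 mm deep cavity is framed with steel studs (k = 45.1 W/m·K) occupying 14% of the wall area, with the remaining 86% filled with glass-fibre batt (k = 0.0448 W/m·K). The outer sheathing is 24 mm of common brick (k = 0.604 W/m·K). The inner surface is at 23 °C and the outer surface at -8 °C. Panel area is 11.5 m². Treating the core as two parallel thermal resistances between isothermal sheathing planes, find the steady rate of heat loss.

Sheathing layers in series; stud and cavity paths in parallel between them.
R_inner = 0.013/(0.533×11.5) = 0.002121 K/W
R_stud  = 0.1/(45.1×0.14×11.5) = 0.001377 K/W
R_cav   = 0.1/(0.0448×0.86×11.5) = 0.2257 K/W
1/R_core = 1/R_stud + 1/R_cav → R_core = 0.001369 K/W
R_outer = 0.024/(0.604×11.5) = 0.003455 K/W
R_total = 0.006945 K/W
Q = ΔT/R_total = 31/0.006945

Q ≈ 4460 W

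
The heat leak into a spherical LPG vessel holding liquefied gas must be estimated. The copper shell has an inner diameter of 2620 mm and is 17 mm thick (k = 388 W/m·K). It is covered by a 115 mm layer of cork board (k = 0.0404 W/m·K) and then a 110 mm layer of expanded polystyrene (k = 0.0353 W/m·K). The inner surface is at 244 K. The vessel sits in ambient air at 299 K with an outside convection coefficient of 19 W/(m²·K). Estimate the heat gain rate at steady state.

Q ≈ 238 W

For a spherical shell R = (1/r₁ − 1/r₂)/(4πk); film R = 1/(h·4πr²). In series:
R_copper shell = (1/1.31 − 1/1.327)/(4π×388) = 2.006×10^-6 K/W
R_cork board = (1/1.327 − 1/1.442)/(4π×0.0404) = 0.1184 K/W
R_expanded polystyrene = (1/1.442 − 1/1.552)/(4π×0.0353) = 0.1108 K/W
R_outer film = 1/(h·4πr_o²) = 1/(19×4π×1.552²) = 0.001739 K/W
R_total = 0.2309 K/W
Q = ΔT/R_total = 55/0.2309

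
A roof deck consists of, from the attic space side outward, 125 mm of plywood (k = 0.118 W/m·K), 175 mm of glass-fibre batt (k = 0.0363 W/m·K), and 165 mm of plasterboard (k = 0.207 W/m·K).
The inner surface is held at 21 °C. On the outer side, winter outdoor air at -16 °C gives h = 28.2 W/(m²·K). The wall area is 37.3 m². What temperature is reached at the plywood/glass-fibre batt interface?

Using the resistance-network approach (series):
R_plywood = L/(kA) = 0.125/(0.118×37.3) = 0.0284 K/W
R_glass-fibre batt = L/(kA) = 0.175/(0.0363×37.3) = 0.1292 K/W
R_plasterboard = L/(kA) = 0.165/(0.207×37.3) = 0.02137 K/W
R_outer film = 1/(h_o·A) = 1/(28.2×37.3) = 9.507×10^-4 K/W
R_total = 0.18 K/W;  Q = ΔT/R_total = 37/0.18 = 205.6 W
T_interface = T_inner − Q·ΣR(inner→interface) = 21 − 206×0.0284

T ≈ 15.2 °C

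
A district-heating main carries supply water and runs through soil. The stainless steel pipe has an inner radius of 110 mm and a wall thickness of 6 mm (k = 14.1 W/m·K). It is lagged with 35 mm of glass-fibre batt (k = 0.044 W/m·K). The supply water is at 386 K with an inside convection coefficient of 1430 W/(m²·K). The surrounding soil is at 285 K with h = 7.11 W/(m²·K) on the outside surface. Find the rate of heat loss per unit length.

q′ ≈ 91.5 W/m

Treating each annulus and film as a series resistance:
R_inner film = 1/(h_i·2πr₁L) = 1/(1430×2π×0.11×1) = 0.001012 K/W
R_stainless steel pipe wall = ln(116/110)/(2π×14.1×1) = 5.995×10^-4 K/W
R_glass-fibre batt = ln(151/116)/(2π×0.044×1) = 0.9538 K/W
R_outer film = 1/(h_o·2πr_oL) = 1/(7.11×2π×0.151×1) = 0.1482 K/W
R_total = 1.104 K/W
Q = ΔT/R_total = 101/1.104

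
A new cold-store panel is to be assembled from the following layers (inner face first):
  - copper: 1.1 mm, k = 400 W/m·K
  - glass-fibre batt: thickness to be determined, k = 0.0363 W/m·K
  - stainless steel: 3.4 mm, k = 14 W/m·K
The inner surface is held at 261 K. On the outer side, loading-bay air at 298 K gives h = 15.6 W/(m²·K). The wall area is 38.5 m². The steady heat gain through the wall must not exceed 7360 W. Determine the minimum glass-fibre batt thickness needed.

L ≈ 4.69 mm

Model the wall as resistances in series:
R_copper = L/(kA) = 0.0011/(400×38.5) = 7.143×10^-8 K/W
R_stainless steel = L/(kA) = 0.0034/(14×38.5) = 6.308×10^-6 K/W
R_outer film = 1/(h_o·A) = 1/(15.6×38.5) = 0.001665 K/W
Sum of the known resistances R_other = 0.001671 K/W
Required total resistance R_tot = ΔT/Q_allow = 37/7360 = 0.005027 K/W
R_glass-fibre batt = R_tot − R_other = 0.003356 K/W
L = R·k·A = 0.003356×0.0363×38.5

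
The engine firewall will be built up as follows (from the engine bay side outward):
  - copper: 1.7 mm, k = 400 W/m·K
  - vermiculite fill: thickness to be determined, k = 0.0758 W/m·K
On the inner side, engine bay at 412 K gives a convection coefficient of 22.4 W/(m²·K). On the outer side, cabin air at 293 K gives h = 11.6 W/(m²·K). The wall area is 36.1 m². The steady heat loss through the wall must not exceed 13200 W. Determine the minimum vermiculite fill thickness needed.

Thermal resistances in series:
R_inner film = 1/(h_i·A) = 1/(22.4×36.1) = 0.001237 K/W
R_copper = L/(kA) = 0.0017/(400×36.1) = 1.177×10^-7 K/W
R_outer film = 1/(h_o·A) = 1/(11.6×36.1) = 0.002388 K/W
Sum of the known resistances R_other = 0.003625 K/W
Required total resistance R_tot = ΔT/Q_allow = 119/13200 = 0.009015 K/W
R_vermiculite fill = R_tot − R_other = 0.00539 K/W
L = R·k·A = 0.00539×0.0758×36.1

L ≈ 14.8 mm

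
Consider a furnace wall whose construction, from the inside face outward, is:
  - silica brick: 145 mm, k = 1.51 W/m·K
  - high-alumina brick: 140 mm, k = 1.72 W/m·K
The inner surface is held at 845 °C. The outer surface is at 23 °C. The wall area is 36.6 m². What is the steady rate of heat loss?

Q ≈ 170000 W

Model the wall as resistances in series:
R_silica brick = L/(kA) = 0.145/(1.51×36.6) = 0.002624 K/W
R_high-alumina brick = L/(kA) = 0.14/(1.72×36.6) = 0.002224 K/W
R_total = 0.004848 K/W
Q = ΔT / R_total = 822 / 0.004848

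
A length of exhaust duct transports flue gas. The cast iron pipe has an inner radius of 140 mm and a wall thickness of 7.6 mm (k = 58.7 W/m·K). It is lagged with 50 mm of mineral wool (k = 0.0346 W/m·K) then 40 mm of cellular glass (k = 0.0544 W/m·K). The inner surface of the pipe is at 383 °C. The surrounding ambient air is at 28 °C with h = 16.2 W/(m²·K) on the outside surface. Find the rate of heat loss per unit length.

Radial resistances (cylindrical: R_cond = ln(r_o/r_i)/(2πkL), R_conv = 1/(h·2πrL)):
R_cast iron pipe wall = ln(147.6/140)/(2π×58.7×1) = 1.433×10^-4 K/W
R_mineral wool = ln(197.6/147.6)/(2π×0.0346×1) = 1.342 K/W
R_cellular glass = ln(237.6/197.6)/(2π×0.0544×1) = 0.5393 K/W
R_outer film = 1/(h_o·2πr_oL) = 1/(16.2×2π×0.2376×1) = 0.04135 K/W
R_total = 1.923 K/W
Q = ΔT/R_total = 355/1.923

q′ ≈ 185 W/m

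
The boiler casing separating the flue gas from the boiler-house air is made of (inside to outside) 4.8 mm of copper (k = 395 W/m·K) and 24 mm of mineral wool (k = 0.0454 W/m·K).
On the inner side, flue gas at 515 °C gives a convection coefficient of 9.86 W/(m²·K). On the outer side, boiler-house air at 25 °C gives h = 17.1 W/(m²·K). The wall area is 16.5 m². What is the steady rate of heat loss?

Treating each layer as a thermal resistance in series:
R_inner film = 1/(h_i·A) = 1/(9.86×16.5) = 0.006147 K/W
R_copper = L/(kA) = 0.0048/(395×16.5) = 7.365×10^-7 K/W
R_mineral wool = L/(kA) = 0.024/(0.0454×16.5) = 0.03204 K/W
R_outer film = 1/(h_o·A) = 1/(17.1×16.5) = 0.003544 K/W
R_total = 0.04173 K/W
Q = ΔT / R_total = 490 / 0.04173

Q ≈ 11700 W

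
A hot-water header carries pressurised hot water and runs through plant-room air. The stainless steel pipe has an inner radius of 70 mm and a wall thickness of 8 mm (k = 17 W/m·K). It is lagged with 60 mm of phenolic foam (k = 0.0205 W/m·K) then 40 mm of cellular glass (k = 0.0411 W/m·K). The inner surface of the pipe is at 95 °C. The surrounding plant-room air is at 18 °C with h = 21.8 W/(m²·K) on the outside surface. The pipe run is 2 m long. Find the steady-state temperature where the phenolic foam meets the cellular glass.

Cylindrical conduction, so R = ln(r₂/r₁)/(2πkL) per layer, in series:
R_stainless steel pipe wall = ln(78/70)/(2π×17×2) = 5.066×10^-4 K/W
R_phenolic foam = ln(138/78)/(2π×0.0205×2) = 2.215 K/W
R_cellular glass = ln(178/138)/(2π×0.0411×2) = 0.4928 K/W
R_outer film = 1/(h_o·2πr_oL) = 1/(21.8×2π×0.178×2) = 0.02051 K/W
R_total = 2.729 K/W
Q = ΔT/R_total = 77/2.729
Q = 28.2 W
T_interface = T_inner − Q·ΣR(inner→interface) = 95 − 28.2×2.215

T ≈ 32.5 °C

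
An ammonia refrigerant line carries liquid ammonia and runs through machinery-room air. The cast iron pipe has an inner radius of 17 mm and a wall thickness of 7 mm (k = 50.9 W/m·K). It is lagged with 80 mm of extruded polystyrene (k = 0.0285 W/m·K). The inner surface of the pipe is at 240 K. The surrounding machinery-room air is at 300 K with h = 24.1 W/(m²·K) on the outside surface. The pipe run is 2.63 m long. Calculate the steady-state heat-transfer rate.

Q ≈ 19.1 W

Radial resistances (cylindrical: R_cond = ln(r_o/r_i)/(2πkL), R_conv = 1/(h·2πrL)):
R_cast iron pipe wall = ln(24/17)/(2π×50.9×2.63) = 4.1×10^-4 K/W
R_extruded polystyrene = ln(104/24)/(2π×0.0285×2.63) = 3.114 K/W
R_outer film = 1/(h_o·2πr_oL) = 1/(24.1×2π×0.104×2.63) = 0.02414 K/W
R_total = 3.138 K/W
Q = ΔT/R_total = 60/3.138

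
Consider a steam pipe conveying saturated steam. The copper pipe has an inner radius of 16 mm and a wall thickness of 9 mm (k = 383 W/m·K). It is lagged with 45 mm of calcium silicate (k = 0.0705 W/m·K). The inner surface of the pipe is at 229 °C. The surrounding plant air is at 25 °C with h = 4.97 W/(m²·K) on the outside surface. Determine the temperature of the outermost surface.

Treating each annulus and film as a series resistance:
R_copper pipe wall = ln(25/16)/(2π×383×1) = 1.855×10^-4 K/W
R_calcium silicate = ln(70/25)/(2π×0.0705×1) = 2.324 K/W
R_outer film = 1/(h_o·2πr_oL) = 1/(4.97×2π×0.07×1) = 0.4575 K/W
R_total = 2.782 K/W
Q = ΔT/R_total = 204/2.782
Q = 73.3 W/m
T_interface = T_inner − Q·ΣR(inner→interface) = 229 − 73.3×2.325

T ≈ 58.5 °C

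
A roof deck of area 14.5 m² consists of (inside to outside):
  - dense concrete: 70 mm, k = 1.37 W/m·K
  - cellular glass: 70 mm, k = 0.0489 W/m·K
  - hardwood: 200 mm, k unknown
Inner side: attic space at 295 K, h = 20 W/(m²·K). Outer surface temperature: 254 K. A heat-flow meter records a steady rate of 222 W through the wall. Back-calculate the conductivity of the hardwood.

Model the wall as resistances in series:
R_inner film = 1/(h_i·A) = 1/(20×14.5) = 0.003448 K/W
R_dense concrete = L/(kA) = 0.07/(1.37×14.5) = 0.003524 K/W
R_cellular glass = L/(kA) = 0.07/(0.0489×14.5) = 0.09872 K/W
Sum of known resistances R_other = 0.1057 K/W
Total R = ΔT/Q = 41/222 = 0.1847 K/W
R_hardwood = R_total − R_other = 0.07899 K/W
k = L/(R·A) = 0.2/(0.07899×14.5)

k ≈ 0.175 W/(m·K)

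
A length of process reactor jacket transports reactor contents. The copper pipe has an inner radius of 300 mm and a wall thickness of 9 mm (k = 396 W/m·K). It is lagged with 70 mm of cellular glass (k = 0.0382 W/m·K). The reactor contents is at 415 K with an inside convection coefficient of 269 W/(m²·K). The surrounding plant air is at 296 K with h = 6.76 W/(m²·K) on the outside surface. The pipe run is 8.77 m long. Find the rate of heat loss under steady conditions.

Cylindrical conduction, so R = ln(r₂/r₁)/(2πkL) per layer, in series:
R_inner film = 1/(h_i·2πr₁L) = 1/(269×2π×0.3×8.77) = 2.249×10^-4 K/W
R_copper pipe wall = ln(309/300)/(2π×396×8.77) = 1.355×10^-6 K/W
R_cellular glass = ln(379/309)/(2π×0.0382×8.77) = 0.09701 K/W
R_outer film = 1/(h_o·2πr_oL) = 1/(6.76×2π×0.379×8.77) = 0.007083 K/W
R_total = 0.1043 K/W
Q = ΔT/R_total = 119/0.1043

Q ≈ 1140 W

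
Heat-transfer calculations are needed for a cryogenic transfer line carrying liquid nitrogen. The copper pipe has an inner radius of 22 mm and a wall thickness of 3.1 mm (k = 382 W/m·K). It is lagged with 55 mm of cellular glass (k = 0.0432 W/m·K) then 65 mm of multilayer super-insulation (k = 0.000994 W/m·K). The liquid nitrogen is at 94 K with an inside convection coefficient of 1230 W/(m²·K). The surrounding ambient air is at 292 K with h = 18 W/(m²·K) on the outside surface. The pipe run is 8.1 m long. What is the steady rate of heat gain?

For a radial system each layer contributes R = ln(r_out/r_in)/(2πkL); films add R = 1/(hA).
R_inner film = 1/(h_i·2πr₁L) = 1/(1230×2π×0.022×8.1) = 7.261×10^-4 K/W
R_copper pipe wall = ln(25.1/22)/(2π×382×8.1) = 6.781×10^-6 K/W
R_cellular glass = ln(80.1/25.1)/(2π×0.0432×8.1) = 0.5278 K/W
R_multilayer super-insulation = ln(145.1/80.1)/(2π×0.000994×8.1) = 11.74 K/W
R_outer film = 1/(h_o·2πr_oL) = 1/(18×2π×0.1451×8.1) = 0.007523 K/W
R_total = 12.28 K/W
Q = ΔT/R_total = 198/12.28

Q ≈ 16.1 W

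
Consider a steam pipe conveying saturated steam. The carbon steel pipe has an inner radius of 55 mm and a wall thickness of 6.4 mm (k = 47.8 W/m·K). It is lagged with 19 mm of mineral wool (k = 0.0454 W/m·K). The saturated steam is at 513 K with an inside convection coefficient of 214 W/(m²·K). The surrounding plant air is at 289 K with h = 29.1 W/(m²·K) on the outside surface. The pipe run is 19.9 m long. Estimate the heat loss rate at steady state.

Q ≈ 4340 W

For a radial system each layer contributes R = ln(r_out/r_in)/(2πkL); films add R = 1/(hA).
R_inner film = 1/(h_i·2πr₁L) = 1/(214×2π×0.055×19.9) = 6.795×10^-4 K/W
R_carbon steel pipe wall = ln(61.4/55)/(2π×47.8×19.9) = 1.842×10^-5 K/W
R_mineral wool = ln(80.4/61.4)/(2π×0.0454×19.9) = 0.04749 K/W
R_outer film = 1/(h_o·2πr_oL) = 1/(29.1×2π×0.0804×19.9) = 0.003418 K/W
R_total = 0.05161 K/W
Q = ΔT/R_total = 224/0.05161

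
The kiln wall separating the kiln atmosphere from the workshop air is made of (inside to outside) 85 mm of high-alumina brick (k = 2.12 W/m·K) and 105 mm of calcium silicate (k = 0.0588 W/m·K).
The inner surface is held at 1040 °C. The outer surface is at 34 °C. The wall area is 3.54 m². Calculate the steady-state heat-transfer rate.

Treating each layer as a thermal resistance in series:
R_high-alumina brick = L/(kA) = 0.085/(2.12×3.54) = 0.01133 K/W
R_calcium silicate = L/(kA) = 0.105/(0.0588×3.54) = 0.5044 K/W
R_total = 0.5158 K/W
Q = ΔT / R_total = 1006 / 0.5158

Q ≈ 1950 W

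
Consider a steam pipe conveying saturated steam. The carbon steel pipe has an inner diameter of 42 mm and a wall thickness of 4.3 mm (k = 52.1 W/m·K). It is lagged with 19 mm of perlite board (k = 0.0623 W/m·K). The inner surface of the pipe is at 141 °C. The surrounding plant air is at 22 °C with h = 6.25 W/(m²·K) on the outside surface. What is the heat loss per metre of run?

q′ ≈ 59.3 W/m

Radial resistances (cylindrical: R_cond = ln(r_o/r_i)/(2πkL), R_conv = 1/(h·2πrL)):
R_carbon steel pipe wall = ln(25.3/21)/(2π×52.1×1) = 5.691×10^-4 K/W
R_perlite board = ln(44.3/25.3)/(2π×0.0623×1) = 1.431 K/W
R_outer film = 1/(h_o·2πr_oL) = 1/(6.25×2π×0.0443×1) = 0.5748 K/W
R_total = 2.006 K/W
Q = ΔT/R_total = 119/2.006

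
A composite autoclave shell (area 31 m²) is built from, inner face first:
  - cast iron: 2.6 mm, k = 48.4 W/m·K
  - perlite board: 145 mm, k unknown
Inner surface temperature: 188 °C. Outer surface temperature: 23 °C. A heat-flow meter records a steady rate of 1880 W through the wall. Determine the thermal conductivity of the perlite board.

Thermal resistances in series:
R_cast iron = L/(kA) = 0.0026/(48.4×31) = 1.733×10^-6 K/W
Sum of known resistances R_other = 1.733×10^-6 K/W
Total R = ΔT/Q = 165/1880 = 0.08777 K/W
R_perlite board = R_total − R_other = 0.08776 K/W
k = L/(R·A) = 0.145/(0.08776×31)

k ≈ 0.0533 W/(m·K)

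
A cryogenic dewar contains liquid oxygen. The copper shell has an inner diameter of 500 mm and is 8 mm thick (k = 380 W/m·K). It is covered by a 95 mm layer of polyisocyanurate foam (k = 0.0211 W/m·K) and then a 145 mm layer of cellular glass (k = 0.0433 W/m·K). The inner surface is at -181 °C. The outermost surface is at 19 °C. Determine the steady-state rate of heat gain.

Q ≈ 36.7 W

Radial (spherical) resistances in series:
R_copper shell = (1/0.25 − 1/0.258)/(4π×380) = 2.597×10^-5 K/W
R_polyisocyanurate foam = (1/0.258 − 1/0.353)/(4π×0.0211) = 3.934 K/W
R_cellular glass = (1/0.353 − 1/0.498)/(4π×0.0433) = 1.516 K/W
R_total = 5.45 K/W
Q = ΔT/R_total = 200/5.45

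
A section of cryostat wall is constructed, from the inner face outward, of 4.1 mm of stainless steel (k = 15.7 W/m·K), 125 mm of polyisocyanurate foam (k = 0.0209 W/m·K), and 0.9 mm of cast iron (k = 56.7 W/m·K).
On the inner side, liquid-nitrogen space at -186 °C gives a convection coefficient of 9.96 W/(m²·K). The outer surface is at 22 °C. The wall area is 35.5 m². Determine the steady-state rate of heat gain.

Using the resistance-network approach (series):
R_inner film = 1/(h_i·A) = 1/(9.96×35.5) = 0.002828 K/W
R_stainless steel = L/(kA) = 0.0041/(15.7×35.5) = 7.356×10^-6 K/W
R_polyisocyanurate foam = L/(kA) = 0.125/(0.0209×35.5) = 0.1685 K/W
R_cast iron = L/(kA) = 0.0009/(56.7×35.5) = 4.471×10^-7 K/W
R_total = 0.1713 K/W
Q = ΔT / R_total = 208 / 0.1713

Q ≈ 1210 W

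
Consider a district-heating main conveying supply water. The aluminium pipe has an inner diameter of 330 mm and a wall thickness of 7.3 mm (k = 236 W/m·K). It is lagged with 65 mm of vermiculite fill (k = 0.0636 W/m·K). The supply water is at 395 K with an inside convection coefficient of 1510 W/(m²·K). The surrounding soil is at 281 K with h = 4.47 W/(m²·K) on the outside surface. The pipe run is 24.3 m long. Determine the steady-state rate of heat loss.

For a radial system each layer contributes R = ln(r_out/r_in)/(2πkL); films add R = 1/(hA).
R_inner film = 1/(h_i·2πr₁L) = 1/(1510×2π×0.165×24.3) = 2.629×10^-5 K/W
R_aluminium pipe wall = ln(172.3/165)/(2π×236×24.3) = 1.201×10^-6 K/W
R_vermiculite fill = ln(237.3/172.3)/(2π×0.0636×24.3) = 0.03296 K/W
R_outer film = 1/(h_o·2πr_oL) = 1/(4.47×2π×0.2373×24.3) = 0.006175 K/W
R_total = 0.03917 K/W
Q = ΔT/R_total = 114/0.03917

Q ≈ 2910 W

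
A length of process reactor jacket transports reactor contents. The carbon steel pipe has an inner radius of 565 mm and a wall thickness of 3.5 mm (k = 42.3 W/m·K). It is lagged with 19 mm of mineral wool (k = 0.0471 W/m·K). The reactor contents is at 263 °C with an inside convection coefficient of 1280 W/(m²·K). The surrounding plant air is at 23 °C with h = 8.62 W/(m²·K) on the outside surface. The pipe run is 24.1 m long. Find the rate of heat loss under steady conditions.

Cylindrical conduction, so R = ln(r₂/r₁)/(2πkL) per layer, in series:
R_inner film = 1/(h_i·2πr₁L) = 1/(1280×2π×0.565×24.1) = 9.132×10^-6 K/W
R_carbon steel pipe wall = ln(568.5/565)/(2π×42.3×24.1) = 9.641×10^-7 K/W
R_mineral wool = ln(587.5/568.5)/(2π×0.0471×24.1) = 0.004609 K/W
R_outer film = 1/(h_o·2πr_oL) = 1/(8.62×2π×0.5875×24.1) = 0.001304 K/W
R_total = 0.005924 K/W
Q = ΔT/R_total = 240/0.005924

Q ≈ 40500 W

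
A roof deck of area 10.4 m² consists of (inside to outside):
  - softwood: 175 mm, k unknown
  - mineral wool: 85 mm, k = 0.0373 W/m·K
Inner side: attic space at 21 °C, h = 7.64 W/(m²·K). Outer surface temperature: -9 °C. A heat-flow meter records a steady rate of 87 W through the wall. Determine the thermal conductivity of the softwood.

k ≈ 0.149 W/(m·K)

Series thermal resistances:
R_inner film = 1/(h_i·A) = 1/(7.64×10.4) = 0.01259 K/W
R_mineral wool = L/(kA) = 0.085/(0.0373×10.4) = 0.2191 K/W
Sum of known resistances R_other = 0.2317 K/W
Total R = ΔT/Q = 30/87 = 0.3448 K/W
R_softwood = R_total − R_other = 0.1131 K/W
k = L/(R·A) = 0.175/(0.1131×10.4)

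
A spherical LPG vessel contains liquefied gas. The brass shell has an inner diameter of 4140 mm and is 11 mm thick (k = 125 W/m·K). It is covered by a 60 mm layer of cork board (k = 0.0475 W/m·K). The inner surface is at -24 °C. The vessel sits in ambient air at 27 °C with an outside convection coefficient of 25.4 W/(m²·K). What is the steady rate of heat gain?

Q ≈ 2190 W

Radial (spherical) resistances in series:
R_brass shell = (1/2.07 − 1/2.081)/(4π×125) = 1.626×10^-6 K/W
R_cork board = (1/2.081 − 1/2.141)/(4π×0.0475) = 0.02256 K/W
R_outer film = 1/(h·4πr_o²) = 1/(25.4×4π×2.141²) = 6.835×10^-4 K/W
R_total = 0.02325 K/W
Q = ΔT/R_total = 51/0.02325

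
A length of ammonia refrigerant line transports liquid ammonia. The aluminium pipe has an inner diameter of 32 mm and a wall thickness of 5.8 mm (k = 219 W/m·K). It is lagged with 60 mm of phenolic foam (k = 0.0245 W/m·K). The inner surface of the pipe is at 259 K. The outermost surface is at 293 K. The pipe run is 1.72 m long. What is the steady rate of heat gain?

Q ≈ 6.81 W

Cylindrical conduction, so R = ln(r₂/r₁)/(2πkL) per layer, in series:
R_aluminium pipe wall = ln(21.8/16)/(2π×219×1.72) = 1.307×10^-4 K/W
R_phenolic foam = ln(81.8/21.8)/(2π×0.0245×1.72) = 4.994 K/W
R_total = 4.994 K/W
Q = ΔT/R_total = 34/4.994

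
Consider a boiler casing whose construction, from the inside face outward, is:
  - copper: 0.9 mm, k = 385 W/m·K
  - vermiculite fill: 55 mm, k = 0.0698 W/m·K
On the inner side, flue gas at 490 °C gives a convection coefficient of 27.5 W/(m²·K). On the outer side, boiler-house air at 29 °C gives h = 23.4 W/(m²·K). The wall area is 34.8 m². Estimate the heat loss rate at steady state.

Series thermal resistances:
R_inner film = 1/(h_i·A) = 1/(27.5×34.8) = 0.001045 K/W
R_copper = L/(kA) = 0.0009/(385×34.8) = 6.717×10^-8 K/W
R_vermiculite fill = L/(kA) = 0.055/(0.0698×34.8) = 0.02264 K/W
R_outer film = 1/(h_o·A) = 1/(23.4×34.8) = 0.001228 K/W
R_total = 0.02492 K/W
Q = ΔT / R_total = 461 / 0.02492

Q ≈ 18500 W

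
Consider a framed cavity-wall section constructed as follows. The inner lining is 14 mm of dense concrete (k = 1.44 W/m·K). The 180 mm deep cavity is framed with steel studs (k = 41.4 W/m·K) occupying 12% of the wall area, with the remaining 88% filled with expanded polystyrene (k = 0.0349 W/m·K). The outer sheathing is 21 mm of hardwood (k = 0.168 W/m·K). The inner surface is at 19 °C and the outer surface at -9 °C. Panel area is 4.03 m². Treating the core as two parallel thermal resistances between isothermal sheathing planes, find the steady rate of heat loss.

Sheathing layers in series; stud and cavity paths in parallel between them.
R_inner = 0.014/(1.44×4.03) = 0.002412 K/W
R_stud  = 0.18/(41.4×0.12×4.03) = 0.008991 K/W
R_cav   = 0.18/(0.0349×0.88×4.03) = 1.454 K/W
1/R_core = 1/R_stud + 1/R_cav → R_core = 0.008935 K/W
R_outer = 0.021/(0.168×4.03) = 0.03102 K/W
R_total = 0.04237 K/W
Q = ΔT/R_total = 28/0.04237

Q ≈ 661 W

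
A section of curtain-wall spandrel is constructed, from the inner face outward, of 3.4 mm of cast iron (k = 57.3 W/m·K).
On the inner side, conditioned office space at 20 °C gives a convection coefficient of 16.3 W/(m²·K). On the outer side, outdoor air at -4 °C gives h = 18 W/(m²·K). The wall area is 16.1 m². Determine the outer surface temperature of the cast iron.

T ≈ 7.4 °C

Series thermal resistances:
R_inner film = 1/(h_i·A) = 1/(16.3×16.1) = 0.003811 K/W
R_cast iron = L/(kA) = 0.0034/(57.3×16.1) = 3.686×10^-6 K/W
R_outer film = 1/(h_o·A) = 1/(18×16.1) = 0.003451 K/W
R_total = 0.007265 K/W;  Q = ΔT/R_total = 24/0.007265 = 3304 W
T_interface = T_inner − Q·ΣR(inner→interface) = 20 − 3300×0.003814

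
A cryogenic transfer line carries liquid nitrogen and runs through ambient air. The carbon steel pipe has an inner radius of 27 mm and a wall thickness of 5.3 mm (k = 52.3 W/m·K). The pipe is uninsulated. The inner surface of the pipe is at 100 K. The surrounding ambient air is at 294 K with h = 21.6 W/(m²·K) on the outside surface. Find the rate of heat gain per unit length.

q′ ≈ 848 W/m

Per-layer cylindrical resistances, series-summed:
R_carbon steel pipe wall = ln(32.3/27)/(2π×52.3×1) = 5.454×10^-4 K/W
R_outer film = 1/(h_o·2πr_oL) = 1/(21.6×2π×0.0323×1) = 0.2281 K/W
R_total = 0.2287 K/W
Q = ΔT/R_total = 194/0.2287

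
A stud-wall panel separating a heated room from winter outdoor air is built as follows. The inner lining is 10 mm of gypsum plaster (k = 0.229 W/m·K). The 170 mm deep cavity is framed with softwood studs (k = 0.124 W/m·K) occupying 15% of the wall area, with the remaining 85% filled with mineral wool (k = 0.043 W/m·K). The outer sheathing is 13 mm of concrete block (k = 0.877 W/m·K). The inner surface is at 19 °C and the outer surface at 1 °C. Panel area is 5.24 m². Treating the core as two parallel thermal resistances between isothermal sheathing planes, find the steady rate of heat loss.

Q ≈ 30 W

Sheathing layers in series; stud and cavity paths in parallel between them.
R_inner = 0.01/(0.229×5.24) = 0.008334 K/W
R_stud  = 0.17/(0.124×0.15×5.24) = 1.744 K/W
R_cav   = 0.17/(0.043×0.85×5.24) = 0.8876 K/W
1/R_core = 1/R_stud + 1/R_cav → R_core = 0.5883 K/W
R_outer = 0.013/(0.877×5.24) = 0.002829 K/W
R_total = 0.5994 K/W
Q = ΔT/R_total = 18/0.5994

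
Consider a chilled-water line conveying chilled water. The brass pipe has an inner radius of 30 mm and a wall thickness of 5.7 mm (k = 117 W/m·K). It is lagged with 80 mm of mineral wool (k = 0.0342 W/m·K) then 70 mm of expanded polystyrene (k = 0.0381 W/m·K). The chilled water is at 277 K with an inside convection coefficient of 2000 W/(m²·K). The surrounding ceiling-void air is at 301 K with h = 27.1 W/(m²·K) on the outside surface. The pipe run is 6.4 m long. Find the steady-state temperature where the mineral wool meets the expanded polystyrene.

Radial resistances (cylindrical: R_cond = ln(r_o/r_i)/(2πkL), R_conv = 1/(h·2πrL)):
R_inner film = 1/(h_i·2πr₁L) = 1/(2000×2π×0.03×6.4) = 4.145×10^-4 K/W
R_brass pipe wall = ln(35.7/30)/(2π×117×6.4) = 3.697×10^-5 K/W
R_mineral wool = ln(115.7/35.7)/(2π×0.0342×6.4) = 0.855 K/W
R_expanded polystyrene = ln(185.7/115.7)/(2π×0.0381×6.4) = 0.3088 K/W
R_outer film = 1/(h_o·2πr_oL) = 1/(27.1×2π×0.1857×6.4) = 0.004942 K/W
R_total = 1.169 K/W
Q = ΔT/R_total = 24/1.169
Q = 20.5 W
T_interface = T_inner + Q·ΣR(inner→interface) = 277 + 20.5×0.8555

T ≈ 295 K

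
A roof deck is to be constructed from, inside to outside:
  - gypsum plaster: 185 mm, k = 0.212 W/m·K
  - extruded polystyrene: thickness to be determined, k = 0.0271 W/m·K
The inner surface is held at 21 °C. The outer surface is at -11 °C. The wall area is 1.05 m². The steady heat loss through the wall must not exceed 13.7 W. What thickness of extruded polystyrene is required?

L ≈ 42.8 mm

Using the resistance-network approach (series):
R_gypsum plaster = L/(kA) = 0.185/(0.212×1.05) = 0.8311 K/W
Sum of the known resistances R_other = 0.8311 K/W
Required total resistance R_tot = ΔT/Q_allow = 32/13.7 = 2.336 K/W
R_extruded polystyrene = R_tot − R_other = 1.505 K/W
L = R·k·A = 1.505×0.0271×1.05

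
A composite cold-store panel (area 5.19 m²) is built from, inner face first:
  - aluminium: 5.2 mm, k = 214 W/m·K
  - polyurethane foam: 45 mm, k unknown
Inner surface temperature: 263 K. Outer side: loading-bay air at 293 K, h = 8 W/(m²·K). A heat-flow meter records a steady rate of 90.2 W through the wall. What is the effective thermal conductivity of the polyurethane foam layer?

k ≈ 0.0281 W/(m·K)

Thermal resistances in series:
R_aluminium = L/(kA) = 0.0052/(214×5.19) = 4.682×10^-6 K/W
R_outer film = 1/(h_o·A) = 1/(8×5.19) = 0.02408 K/W
Sum of known resistances R_other = 0.02409 K/W
Total R = ΔT/Q = 30/90.2 = 0.3326 K/W
R_polyurethane foam = R_total − R_other = 0.3085 K/W
k = L/(R·A) = 0.045/(0.3085×5.19)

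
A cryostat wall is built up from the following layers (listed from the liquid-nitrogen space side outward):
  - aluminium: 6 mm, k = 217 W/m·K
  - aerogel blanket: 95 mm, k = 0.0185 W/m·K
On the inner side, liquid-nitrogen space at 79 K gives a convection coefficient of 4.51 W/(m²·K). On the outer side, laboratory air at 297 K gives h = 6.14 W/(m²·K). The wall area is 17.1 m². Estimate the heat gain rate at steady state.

Series thermal resistances:
R_inner film = 1/(h_i·A) = 1/(4.51×17.1) = 0.01297 K/W
R_aluminium = L/(kA) = 0.006/(217×17.1) = 1.617×10^-6 K/W
R_aerogel blanket = L/(kA) = 0.095/(0.0185×17.1) = 0.3003 K/W
R_outer film = 1/(h_o·A) = 1/(6.14×17.1) = 0.009524 K/W
R_total = 0.3228 K/W
Q = ΔT / R_total = 218 / 0.3228

Q ≈ 675 W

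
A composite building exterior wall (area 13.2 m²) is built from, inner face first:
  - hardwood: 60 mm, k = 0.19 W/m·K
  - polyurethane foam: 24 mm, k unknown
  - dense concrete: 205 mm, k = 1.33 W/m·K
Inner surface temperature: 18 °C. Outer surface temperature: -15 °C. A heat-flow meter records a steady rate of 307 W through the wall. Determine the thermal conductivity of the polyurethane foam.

k ≈ 0.0253 W/(m·K)

Thermal resistances in series:
R_hardwood = L/(kA) = 0.06/(0.19×13.2) = 0.02392 K/W
R_dense concrete = L/(kA) = 0.205/(1.33×13.2) = 0.01168 K/W
Sum of known resistances R_other = 0.0356 K/W
Total R = ΔT/Q = 33/307 = 0.1075 K/W
R_polyurethane foam = R_total − R_other = 0.07189 K/W
k = L/(R·A) = 0.024/(0.07189×13.2)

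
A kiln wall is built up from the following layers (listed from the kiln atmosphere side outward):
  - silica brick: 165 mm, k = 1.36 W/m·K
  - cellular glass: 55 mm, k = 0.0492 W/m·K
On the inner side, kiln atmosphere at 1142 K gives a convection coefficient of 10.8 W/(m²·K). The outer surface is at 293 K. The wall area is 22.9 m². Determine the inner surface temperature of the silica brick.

Treating each layer as a thermal resistance in series:
R_inner film = 1/(h_i·A) = 1/(10.8×22.9) = 0.004043 K/W
R_silica brick = L/(kA) = 0.165/(1.36×22.9) = 0.005298 K/W
R_cellular glass = L/(kA) = 0.055/(0.0492×22.9) = 0.04882 K/W
R_total = 0.05816 K/W;  Q = ΔT/R_total = 849/0.05816 = 14600 W
T_interface = T_inner − Q·ΣR(inner→interface) = 1142 − 14600×0.004043

T ≈ 1080 K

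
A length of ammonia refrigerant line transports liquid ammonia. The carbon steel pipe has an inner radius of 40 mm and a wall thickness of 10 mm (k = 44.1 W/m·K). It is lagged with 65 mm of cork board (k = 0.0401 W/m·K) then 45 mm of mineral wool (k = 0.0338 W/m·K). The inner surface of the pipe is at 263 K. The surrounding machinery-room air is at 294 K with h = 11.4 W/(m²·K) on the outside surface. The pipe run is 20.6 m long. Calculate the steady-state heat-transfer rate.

Treating each annulus and film as a series resistance:
R_carbon steel pipe wall = ln(50/40)/(2π×44.1×20.6) = 3.909×10^-5 K/W
R_cork board = ln(115/50)/(2π×0.0401×20.6) = 0.1605 K/W
R_mineral wool = ln(160/115)/(2π×0.0338×20.6) = 0.07549 K/W
R_outer film = 1/(h_o·2πr_oL) = 1/(11.4×2π×0.16×20.6) = 0.004236 K/W
R_total = 0.2402 K/W
Q = ΔT/R_total = 31/0.2402

Q ≈ 129 W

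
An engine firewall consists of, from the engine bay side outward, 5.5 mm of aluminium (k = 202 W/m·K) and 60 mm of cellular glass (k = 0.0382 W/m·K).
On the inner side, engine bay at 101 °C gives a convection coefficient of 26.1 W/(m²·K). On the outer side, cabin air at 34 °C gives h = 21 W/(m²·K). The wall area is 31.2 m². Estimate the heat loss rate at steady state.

Treating each layer as a thermal resistance in series:
R_inner film = 1/(h_i·A) = 1/(26.1×31.2) = 0.001228 K/W
R_aluminium = L/(kA) = 0.0055/(202×31.2) = 8.727×10^-7 K/W
R_cellular glass = L/(kA) = 0.06/(0.0382×31.2) = 0.05034 K/W
R_outer film = 1/(h_o·A) = 1/(21×31.2) = 0.001526 K/W
R_total = 0.0531 K/W
Q = ΔT / R_total = 67 / 0.0531

Q ≈ 1260 W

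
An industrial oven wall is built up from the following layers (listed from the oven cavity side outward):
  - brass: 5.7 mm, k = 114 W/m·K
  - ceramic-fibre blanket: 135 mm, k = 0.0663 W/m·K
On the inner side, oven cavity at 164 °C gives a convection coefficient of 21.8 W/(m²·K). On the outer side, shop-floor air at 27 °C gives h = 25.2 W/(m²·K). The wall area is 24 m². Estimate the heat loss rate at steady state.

Q ≈ 1550 W

Series thermal resistances:
R_inner film = 1/(h_i·A) = 1/(21.8×24) = 0.001911 K/W
R_brass = L/(kA) = 0.0057/(114×24) = 2.083×10^-6 K/W
R_ceramic-fibre blanket = L/(kA) = 0.135/(0.0663×24) = 0.08484 K/W
R_outer film = 1/(h_o·A) = 1/(25.2×24) = 0.001653 K/W
R_total = 0.08841 K/W
Q = ΔT / R_total = 137 / 0.08841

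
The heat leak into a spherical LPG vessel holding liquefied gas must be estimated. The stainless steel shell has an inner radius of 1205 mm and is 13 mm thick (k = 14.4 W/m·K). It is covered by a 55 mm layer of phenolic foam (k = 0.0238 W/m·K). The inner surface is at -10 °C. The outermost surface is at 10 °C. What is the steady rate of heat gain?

Q ≈ 169 W

Spherical conduction: R = (1/r_in − 1/r_out)/(4πk) per layer; series-sum.
R_stainless steel shell = (1/1.205 − 1/1.218)/(4π×14.4) = 4.895×10^-5 K/W
R_phenolic foam = (1/1.218 − 1/1.273)/(4π×0.0238) = 0.1186 K/W
R_total = 0.1187 K/W
Q = ΔT/R_total = 20/0.1187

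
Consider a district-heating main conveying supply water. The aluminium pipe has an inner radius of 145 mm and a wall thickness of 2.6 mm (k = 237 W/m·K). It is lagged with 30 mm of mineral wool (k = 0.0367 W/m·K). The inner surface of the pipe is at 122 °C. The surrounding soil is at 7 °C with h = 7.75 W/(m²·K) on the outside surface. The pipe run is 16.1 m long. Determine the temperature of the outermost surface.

T ≈ 21.5 °C

For a radial system each layer contributes R = ln(r_out/r_in)/(2πkL); films add R = 1/(hA).
R_aluminium pipe wall = ln(147.6/145)/(2π×237×16.1) = 7.413×10^-7 K/W
R_mineral wool = ln(177.6/147.6)/(2π×0.0367×16.1) = 0.04984 K/W
R_outer film = 1/(h_o·2πr_oL) = 1/(7.75×2π×0.1776×16.1) = 0.007182 K/W
R_total = 0.05702 K/W
Q = ΔT/R_total = 115/0.05702
Q = 2020 W
T_interface = T_inner − Q·ΣR(inner→interface) = 122 − 2020×0.04984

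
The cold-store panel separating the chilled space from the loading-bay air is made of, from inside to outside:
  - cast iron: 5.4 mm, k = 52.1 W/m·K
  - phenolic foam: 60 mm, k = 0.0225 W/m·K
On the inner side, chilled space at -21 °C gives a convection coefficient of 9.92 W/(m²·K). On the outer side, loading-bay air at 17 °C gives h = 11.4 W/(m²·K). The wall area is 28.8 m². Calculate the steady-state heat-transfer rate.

Q ≈ 383 W

Series thermal resistances:
R_inner film = 1/(h_i·A) = 1/(9.92×28.8) = 0.0035 K/W
R_cast iron = L/(kA) = 0.0054/(52.1×28.8) = 3.599×10^-6 K/W
R_phenolic foam = L/(kA) = 0.06/(0.0225×28.8) = 0.09259 K/W
R_outer film = 1/(h_o·A) = 1/(11.4×28.8) = 0.003046 K/W
R_total = 0.09914 K/W
Q = ΔT / R_total = 38 / 0.09914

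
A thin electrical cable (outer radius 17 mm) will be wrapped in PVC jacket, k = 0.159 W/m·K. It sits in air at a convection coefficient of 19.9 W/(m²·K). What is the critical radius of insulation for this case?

For a cylinder r_cr = k/h = 0.159/19.9
r_cr = 7.99 mm; since the bare radius (17 mm) is above r_cr, any added insulation will reduce heat loss.

r_cr ≈ 7.99 mm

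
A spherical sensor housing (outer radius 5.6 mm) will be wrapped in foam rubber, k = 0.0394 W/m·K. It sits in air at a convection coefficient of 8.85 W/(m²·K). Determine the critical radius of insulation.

r_cr ≈ 8.9 mm

For a sphere r_cr = 2k/h = 2×0.0394/8.85
r_cr = 8.9 mm; since the bare radius (5.6 mm) is below r_cr, adding a thin layer of insulation will *increase* heat loss.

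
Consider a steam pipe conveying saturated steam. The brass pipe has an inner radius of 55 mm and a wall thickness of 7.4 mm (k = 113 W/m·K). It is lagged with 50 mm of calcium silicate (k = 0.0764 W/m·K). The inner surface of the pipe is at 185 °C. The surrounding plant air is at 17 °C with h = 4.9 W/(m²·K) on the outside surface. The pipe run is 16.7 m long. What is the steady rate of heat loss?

Q ≈ 1850 W

Treating each annulus and film as a series resistance:
R_brass pipe wall = ln(62.4/55)/(2π×113×16.7) = 1.065×10^-5 K/W
R_calcium silicate = ln(112.4/62.4)/(2π×0.0764×16.7) = 0.07341 K/W
R_outer film = 1/(h_o·2πr_oL) = 1/(4.9×2π×0.1124×16.7) = 0.0173 K/W
R_total = 0.09072 K/W
Q = ΔT/R_total = 168/0.09072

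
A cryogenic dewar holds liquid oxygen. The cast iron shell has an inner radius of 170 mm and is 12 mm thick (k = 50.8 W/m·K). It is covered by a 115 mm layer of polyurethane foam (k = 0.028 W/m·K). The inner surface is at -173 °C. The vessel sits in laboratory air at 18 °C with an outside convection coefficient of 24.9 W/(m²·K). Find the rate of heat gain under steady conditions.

For a spherical shell R = (1/r₁ − 1/r₂)/(4πk); film R = 1/(h·4πr²). In series:
R_cast iron shell = (1/0.17 − 1/0.182)/(4π×50.8) = 6.076×10^-4 K/W
R_polyurethane foam = (1/0.182 − 1/0.297)/(4π×0.028) = 6.046 K/W
R_outer film = 1/(h·4πr_o²) = 1/(24.9×4π×0.297²) = 0.03623 K/W
R_total = 6.083 K/W
Q = ΔT/R_total = 191/6.083

Q ≈ 31.4 W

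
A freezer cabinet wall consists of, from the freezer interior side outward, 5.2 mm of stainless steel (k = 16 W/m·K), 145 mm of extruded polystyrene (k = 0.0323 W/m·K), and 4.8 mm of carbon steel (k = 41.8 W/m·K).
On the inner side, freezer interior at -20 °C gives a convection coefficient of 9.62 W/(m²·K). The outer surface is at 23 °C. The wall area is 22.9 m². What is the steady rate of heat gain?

Thermal resistances in series:
R_inner film = 1/(h_i·A) = 1/(9.62×22.9) = 0.004539 K/W
R_stainless steel = L/(kA) = 0.0052/(16×22.9) = 1.419×10^-5 K/W
R_extruded polystyrene = L/(kA) = 0.145/(0.0323×22.9) = 0.196 K/W
R_carbon steel = L/(kA) = 0.0048/(41.8×22.9) = 5.015×10^-6 K/W
R_total = 0.2006 K/W
Q = ΔT / R_total = 43 / 0.2006

Q ≈ 214 W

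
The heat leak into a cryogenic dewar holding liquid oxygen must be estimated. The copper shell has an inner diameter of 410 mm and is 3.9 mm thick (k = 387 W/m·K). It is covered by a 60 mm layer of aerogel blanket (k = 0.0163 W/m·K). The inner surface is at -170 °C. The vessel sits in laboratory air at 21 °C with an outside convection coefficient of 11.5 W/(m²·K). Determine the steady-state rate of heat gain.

Q ≈ 36 W

Radial (spherical) resistances in series:
R_copper shell = (1/0.205 − 1/0.2089)/(4π×387) = 1.873×10^-5 K/W
R_aerogel blanket = (1/0.2089 − 1/0.2689)/(4π×0.0163) = 5.215 K/W
R_outer film = 1/(h·4πr_o²) = 1/(11.5×4π×0.2689²) = 0.0957 K/W
R_total = 5.31 K/W
Q = ΔT/R_total = 191/5.31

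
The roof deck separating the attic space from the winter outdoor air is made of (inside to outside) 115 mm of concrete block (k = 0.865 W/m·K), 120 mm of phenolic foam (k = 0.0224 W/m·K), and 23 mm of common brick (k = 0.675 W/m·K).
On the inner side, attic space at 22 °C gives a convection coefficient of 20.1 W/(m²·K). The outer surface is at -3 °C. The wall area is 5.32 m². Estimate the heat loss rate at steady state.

Series thermal resistances:
R_inner film = 1/(h_i·A) = 1/(20.1×5.32) = 0.009352 K/W
R_concrete block = L/(kA) = 0.115/(0.865×5.32) = 0.02499 K/W
R_phenolic foam = L/(kA) = 0.12/(0.0224×5.32) = 1.007 K/W
R_common brick = L/(kA) = 0.023/(0.675×5.32) = 0.006405 K/W
R_total = 1.048 K/W
Q = ΔT / R_total = 25 / 1.048

Q ≈ 23.9 W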